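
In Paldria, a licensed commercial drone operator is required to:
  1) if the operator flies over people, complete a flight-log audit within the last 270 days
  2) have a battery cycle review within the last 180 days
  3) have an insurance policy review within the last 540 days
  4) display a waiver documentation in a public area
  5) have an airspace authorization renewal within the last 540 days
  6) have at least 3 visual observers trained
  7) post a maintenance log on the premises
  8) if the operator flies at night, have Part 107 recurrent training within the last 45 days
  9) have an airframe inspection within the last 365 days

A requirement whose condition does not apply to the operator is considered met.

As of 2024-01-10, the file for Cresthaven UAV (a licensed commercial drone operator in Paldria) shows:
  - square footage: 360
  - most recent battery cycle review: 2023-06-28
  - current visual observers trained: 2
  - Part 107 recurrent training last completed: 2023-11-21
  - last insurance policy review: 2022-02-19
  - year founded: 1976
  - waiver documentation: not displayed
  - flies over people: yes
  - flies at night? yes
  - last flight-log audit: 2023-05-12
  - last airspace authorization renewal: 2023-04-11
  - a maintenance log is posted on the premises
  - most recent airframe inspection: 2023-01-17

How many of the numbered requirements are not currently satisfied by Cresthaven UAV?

1. condition 'flies over people' holds; flight-log audit 243 days ago vs limit 270 → met
2. battery cycle review 196 days ago vs limit 180 → not met
3. insurance policy review 690 days ago vs limit 540 → not met
4. waiver documentation absent → not met
5. airspace authorization renewal 274 days ago vs limit 540 → met
6. visual observers trained 2 < 3 → not met
7. maintenance log present → met
8. condition 'flies at night' holds; Part 107 recurrent training 50 days ago vs limit 45 → not met
9. airframe inspection 358 days ago vs limit 365 → met
Not met: 5 of 9

5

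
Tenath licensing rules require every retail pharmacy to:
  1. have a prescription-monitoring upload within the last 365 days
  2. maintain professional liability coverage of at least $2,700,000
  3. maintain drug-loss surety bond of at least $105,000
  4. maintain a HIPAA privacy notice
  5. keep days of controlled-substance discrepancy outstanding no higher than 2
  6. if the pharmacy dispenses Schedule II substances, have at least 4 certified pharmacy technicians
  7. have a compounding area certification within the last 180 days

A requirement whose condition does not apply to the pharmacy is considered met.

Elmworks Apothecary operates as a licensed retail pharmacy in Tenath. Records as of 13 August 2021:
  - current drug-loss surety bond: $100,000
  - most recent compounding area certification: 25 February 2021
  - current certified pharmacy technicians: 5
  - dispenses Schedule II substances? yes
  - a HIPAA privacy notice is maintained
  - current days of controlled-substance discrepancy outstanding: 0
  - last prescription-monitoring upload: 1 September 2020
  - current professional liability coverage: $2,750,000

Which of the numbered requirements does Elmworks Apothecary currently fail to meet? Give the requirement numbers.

1. prescription-monitoring upload 346 days ago vs limit 365 → met
2. professional liability coverage $2,750,000 ≥ $2,700,000 → met
3. drug-loss surety bond $100,000 < $105,000 → not met
4. HIPAA privacy notice present → met
5. days of controlled-substance discrepancy outstanding 0 ≤ 2 → met
6. condition 'dispenses Schedule II substances' holds; certified pharmacy technicians 5 ≥ 4 → met
7. compounding area certification 169 days ago vs limit 180 → met
Not met: 3

3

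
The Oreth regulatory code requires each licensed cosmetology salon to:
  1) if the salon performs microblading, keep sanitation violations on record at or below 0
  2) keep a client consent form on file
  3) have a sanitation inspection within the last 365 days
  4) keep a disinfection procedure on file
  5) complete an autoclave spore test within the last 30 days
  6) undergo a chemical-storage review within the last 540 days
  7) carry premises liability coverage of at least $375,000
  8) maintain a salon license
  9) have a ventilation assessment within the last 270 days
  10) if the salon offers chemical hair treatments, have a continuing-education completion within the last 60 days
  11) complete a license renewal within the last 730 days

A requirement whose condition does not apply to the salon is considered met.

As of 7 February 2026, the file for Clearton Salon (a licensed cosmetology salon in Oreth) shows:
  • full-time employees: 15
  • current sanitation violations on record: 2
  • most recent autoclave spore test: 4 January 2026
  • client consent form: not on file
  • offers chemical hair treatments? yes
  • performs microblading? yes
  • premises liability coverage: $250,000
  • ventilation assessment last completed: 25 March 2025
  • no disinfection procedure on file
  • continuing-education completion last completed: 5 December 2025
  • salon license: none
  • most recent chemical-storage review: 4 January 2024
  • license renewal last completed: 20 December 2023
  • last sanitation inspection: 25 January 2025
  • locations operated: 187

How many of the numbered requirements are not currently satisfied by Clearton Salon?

1. condition 'performs microblading' holds; sanitation violations on record 2 > 0 → not met
2. client consent form absent → not met
3. sanitation inspection 378 days ago vs limit 365 → not met
4. disinfection procedure absent → not met
5. autoclave spore test 34 days ago vs limit 30 → not met
6. chemical-storage review 765 days ago vs limit 540 → not met
7. premises liability coverage $250,000 < $375,000 → not met
8. salon license absent → not met
9. ventilation assessment 319 days ago vs limit 270 → not met
10. condition 'offers chemical hair treatments' holds; continuing-education completion 64 days ago vs limit 60 → not met
11. license renewal 780 days ago vs limit 730 → not met
Not met: 11 of 11

11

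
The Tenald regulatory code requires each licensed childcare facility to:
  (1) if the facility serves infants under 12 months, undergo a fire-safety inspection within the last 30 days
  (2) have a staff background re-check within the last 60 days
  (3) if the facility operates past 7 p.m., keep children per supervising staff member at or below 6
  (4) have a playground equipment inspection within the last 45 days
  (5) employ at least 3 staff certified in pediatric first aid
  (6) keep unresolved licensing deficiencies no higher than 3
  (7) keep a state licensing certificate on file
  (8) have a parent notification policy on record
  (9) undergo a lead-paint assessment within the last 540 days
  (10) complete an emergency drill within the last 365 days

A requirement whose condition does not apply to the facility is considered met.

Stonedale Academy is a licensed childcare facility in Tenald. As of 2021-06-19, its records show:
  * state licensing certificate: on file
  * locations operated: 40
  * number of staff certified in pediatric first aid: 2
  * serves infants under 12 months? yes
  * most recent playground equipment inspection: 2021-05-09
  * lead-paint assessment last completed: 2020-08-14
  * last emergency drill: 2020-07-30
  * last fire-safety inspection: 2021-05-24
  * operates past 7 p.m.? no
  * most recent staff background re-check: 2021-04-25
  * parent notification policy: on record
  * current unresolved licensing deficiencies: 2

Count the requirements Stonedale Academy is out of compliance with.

1. condition 'serves infants under 12 months' holds; fire-safety inspection 26 days ago vs limit 30 → met
2. staff background re-check 55 days ago vs limit 60 → met
3. condition 'operates past 7 p.m.' does not hold → requirement n/a → met
4. playground equipment inspection 41 days ago vs limit 45 → met
5. staff certified in pediatric first aid 2 < 3 → not met
6. unresolved licensing deficiencies 2 ≤ 3 → met
7. state licensing certificate present → met
8. parent notification policy present → met
9. lead-paint assessment 309 days ago vs limit 540 → met
10. emergency drill 324 days ago vs limit 365 → met
Not met: 1 of 10

1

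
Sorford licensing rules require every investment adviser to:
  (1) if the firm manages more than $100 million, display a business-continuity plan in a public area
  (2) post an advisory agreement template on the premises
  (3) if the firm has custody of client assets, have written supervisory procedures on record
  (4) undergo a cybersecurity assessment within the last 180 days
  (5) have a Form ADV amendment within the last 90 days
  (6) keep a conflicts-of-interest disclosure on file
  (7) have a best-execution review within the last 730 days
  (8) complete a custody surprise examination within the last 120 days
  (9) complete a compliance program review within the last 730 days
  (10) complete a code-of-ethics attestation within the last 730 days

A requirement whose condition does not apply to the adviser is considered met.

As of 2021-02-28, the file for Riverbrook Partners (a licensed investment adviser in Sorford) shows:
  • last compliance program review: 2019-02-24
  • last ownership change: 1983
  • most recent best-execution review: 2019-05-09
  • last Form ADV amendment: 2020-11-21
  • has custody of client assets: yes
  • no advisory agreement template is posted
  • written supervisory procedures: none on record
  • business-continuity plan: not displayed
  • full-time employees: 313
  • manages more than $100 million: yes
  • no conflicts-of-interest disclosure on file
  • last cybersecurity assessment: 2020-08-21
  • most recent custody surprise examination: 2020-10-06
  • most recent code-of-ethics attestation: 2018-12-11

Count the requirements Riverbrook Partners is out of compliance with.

1. condition 'manages more than $100 million' holds; business-continuity plan absent → not met
2. advisory agreement template absent → not met
3. condition 'has custody of client assets' holds; written supervisory procedures absent → not met
4. cybersecurity assessment 191 days ago vs limit 180 → not met
5. Form ADV amendment 99 days ago vs limit 90 → not met
6. conflicts-of-interest disclosure absent → not met
7. best-execution review 661 days ago vs limit 730 → met
8. custody surprise examination 145 days ago vs limit 120 → not met
9. compliance program review 735 days ago vs limit 730 → not met
10. code-of-ethics attestation 810 days ago vs limit 730 → not met
Not met: 9 of 10

9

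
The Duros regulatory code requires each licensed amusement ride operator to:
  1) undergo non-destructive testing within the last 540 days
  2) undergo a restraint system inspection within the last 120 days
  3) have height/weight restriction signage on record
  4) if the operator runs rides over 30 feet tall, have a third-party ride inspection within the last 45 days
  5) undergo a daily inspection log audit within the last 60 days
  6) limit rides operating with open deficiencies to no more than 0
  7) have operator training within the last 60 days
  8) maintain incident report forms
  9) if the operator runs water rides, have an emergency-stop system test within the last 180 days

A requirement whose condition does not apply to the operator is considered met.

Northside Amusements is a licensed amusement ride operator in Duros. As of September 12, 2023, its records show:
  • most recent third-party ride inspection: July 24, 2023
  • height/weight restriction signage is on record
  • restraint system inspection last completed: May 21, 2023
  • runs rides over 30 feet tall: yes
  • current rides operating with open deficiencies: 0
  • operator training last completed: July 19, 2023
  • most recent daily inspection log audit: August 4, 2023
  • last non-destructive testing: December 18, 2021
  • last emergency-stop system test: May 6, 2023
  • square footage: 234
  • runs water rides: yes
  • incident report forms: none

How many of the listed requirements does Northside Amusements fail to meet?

3

1. non-destructive testing 633 days ago vs limit 540 → not met
2. restraint system inspection 114 days ago vs limit 120 → met
3. height/weight restriction signage present → met
4. condition 'runs rides over 30 feet tall' holds; third-party ride inspection 50 days ago vs limit 45 → not met
5. daily inspection log audit 39 days ago vs limit 60 → met
6. rides operating with open deficiencies 0 ≤ 0 → met
7. operator training 55 days ago vs limit 60 → met
8. incident report forms absent → not met
9. condition 'runs water rides' holds; emergency-stop system test 129 days ago vs limit 180 → met
Not met: 3 of 9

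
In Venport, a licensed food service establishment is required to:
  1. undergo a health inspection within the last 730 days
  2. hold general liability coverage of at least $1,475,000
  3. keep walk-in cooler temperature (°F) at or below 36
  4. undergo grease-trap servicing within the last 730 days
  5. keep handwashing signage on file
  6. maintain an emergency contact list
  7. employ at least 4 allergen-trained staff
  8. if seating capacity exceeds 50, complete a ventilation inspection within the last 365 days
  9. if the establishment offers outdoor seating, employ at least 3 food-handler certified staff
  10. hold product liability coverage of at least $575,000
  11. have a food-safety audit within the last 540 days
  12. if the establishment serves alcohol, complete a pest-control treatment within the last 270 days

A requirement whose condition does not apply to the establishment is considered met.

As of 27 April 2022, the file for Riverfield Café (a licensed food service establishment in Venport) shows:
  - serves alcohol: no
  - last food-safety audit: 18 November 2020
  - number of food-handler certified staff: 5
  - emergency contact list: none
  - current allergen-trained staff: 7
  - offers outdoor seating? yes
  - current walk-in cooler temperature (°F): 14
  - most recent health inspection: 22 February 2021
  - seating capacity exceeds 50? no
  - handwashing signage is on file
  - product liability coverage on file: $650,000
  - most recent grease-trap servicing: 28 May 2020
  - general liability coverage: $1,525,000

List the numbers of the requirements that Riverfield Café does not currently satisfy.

1. health inspection 429 days ago vs limit 730 → met
2. general liability coverage $1,525,000 ≥ $1,475,000 → met
3. walk-in cooler temperature (°F) 14 ≤ 36 → met
4. grease-trap servicing 699 days ago vs limit 730 → met
5. handwashing signage present → met
6. emergency contact list absent → not met
7. allergen-trained staff 7 ≥ 4 → met
8. condition 'seating capacity exceeds 50' does not hold → requirement n/a → met
9. condition 'offers outdoor seating' holds; food-handler certified staff 5 ≥ 3 → met
10. product liability coverage $650,000 ≥ $575,000 → met
11. food-safety audit 525 days ago vs limit 540 → met
12. condition 'serves alcohol' does not hold → requirement n/a → met
Not met: 6

6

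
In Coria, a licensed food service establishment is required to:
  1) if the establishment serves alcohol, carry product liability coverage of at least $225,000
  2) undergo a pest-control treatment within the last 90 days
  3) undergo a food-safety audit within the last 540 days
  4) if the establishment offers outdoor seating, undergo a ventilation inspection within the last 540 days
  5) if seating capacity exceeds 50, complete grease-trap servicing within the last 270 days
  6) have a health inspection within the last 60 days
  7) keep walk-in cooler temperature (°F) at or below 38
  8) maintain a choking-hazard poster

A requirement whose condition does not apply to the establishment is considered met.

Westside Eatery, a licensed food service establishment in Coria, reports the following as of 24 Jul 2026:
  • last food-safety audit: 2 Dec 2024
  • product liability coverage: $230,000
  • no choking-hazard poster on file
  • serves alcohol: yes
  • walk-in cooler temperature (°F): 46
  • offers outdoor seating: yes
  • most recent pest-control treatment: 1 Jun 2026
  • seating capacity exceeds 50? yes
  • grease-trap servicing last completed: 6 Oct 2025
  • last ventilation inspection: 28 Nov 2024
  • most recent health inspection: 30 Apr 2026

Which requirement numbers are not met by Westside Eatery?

3, 4, 5, 6, 7, 8

1. condition 'serves alcohol' holds; product liability coverage $230,000 ≥ $225,000 → met
2. pest-control treatment 53 days ago vs limit 90 → met
3. food-safety audit 599 days ago vs limit 540 → not met
4. condition 'offers outdoor seating' holds; ventilation inspection 603 days ago vs limit 540 → not met
5. condition 'seating capacity exceeds 50' holds; grease-trap servicing 291 days ago vs limit 270 → not met
6. health inspection 85 days ago vs limit 60 → not met
7. walk-in cooler temperature (°F) 46 > 38 → not met
8. choking-hazard poster absent → not met
Not met: 3, 4, 5, 6, 7, 8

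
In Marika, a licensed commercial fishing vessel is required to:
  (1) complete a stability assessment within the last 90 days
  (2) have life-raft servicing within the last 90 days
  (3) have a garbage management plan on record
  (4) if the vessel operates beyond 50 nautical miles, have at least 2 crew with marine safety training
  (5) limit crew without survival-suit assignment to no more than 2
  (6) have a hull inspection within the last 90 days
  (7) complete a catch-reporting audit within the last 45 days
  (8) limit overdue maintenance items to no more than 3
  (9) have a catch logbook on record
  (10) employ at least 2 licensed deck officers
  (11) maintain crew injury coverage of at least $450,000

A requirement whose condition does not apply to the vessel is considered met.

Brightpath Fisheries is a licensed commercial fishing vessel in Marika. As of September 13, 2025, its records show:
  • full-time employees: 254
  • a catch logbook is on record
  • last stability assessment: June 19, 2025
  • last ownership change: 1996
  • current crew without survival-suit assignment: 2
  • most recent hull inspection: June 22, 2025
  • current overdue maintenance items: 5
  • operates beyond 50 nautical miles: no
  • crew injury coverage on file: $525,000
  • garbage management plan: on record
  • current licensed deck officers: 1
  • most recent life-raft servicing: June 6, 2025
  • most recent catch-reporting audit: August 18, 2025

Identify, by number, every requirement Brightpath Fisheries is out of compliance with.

2, 8, 10

1. stability assessment 86 days ago vs limit 90 → met
2. life-raft servicing 99 days ago vs limit 90 → not met
3. garbage management plan present → met
4. condition 'operates beyond 50 nautical miles' does not hold → requirement n/a → met
5. crew without survival-suit assignment 2 ≤ 2 → met
6. hull inspection 83 days ago vs limit 90 → met
7. catch-reporting audit 26 days ago vs limit 45 → met
8. overdue maintenance items 5 > 3 → not met
9. catch logbook present → met
10. licensed deck officers 1 < 2 → not met
11. crew injury coverage $525,000 ≥ $450,000 → met
Not met: 2, 8, 10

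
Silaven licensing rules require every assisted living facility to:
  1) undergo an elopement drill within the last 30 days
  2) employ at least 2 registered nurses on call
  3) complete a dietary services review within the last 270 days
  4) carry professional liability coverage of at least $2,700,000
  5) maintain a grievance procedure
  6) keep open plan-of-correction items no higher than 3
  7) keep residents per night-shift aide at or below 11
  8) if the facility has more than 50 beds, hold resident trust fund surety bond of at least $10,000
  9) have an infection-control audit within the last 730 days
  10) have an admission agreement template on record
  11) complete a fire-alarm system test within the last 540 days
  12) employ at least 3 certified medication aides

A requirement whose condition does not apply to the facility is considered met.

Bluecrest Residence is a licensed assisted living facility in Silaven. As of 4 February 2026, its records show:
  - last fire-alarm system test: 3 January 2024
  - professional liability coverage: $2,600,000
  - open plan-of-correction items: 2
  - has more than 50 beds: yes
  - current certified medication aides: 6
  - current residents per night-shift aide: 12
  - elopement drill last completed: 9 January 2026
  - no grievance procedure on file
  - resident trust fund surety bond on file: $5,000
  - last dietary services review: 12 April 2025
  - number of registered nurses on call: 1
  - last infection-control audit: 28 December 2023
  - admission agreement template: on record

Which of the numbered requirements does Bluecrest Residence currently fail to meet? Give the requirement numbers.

1. elopement drill 26 days ago vs limit 30 → met
2. registered nurses on call 1 < 2 → not met
3. dietary services review 298 days ago vs limit 270 → not met
4. professional liability coverage $2,600,000 < $2,700,000 → not met
5. grievance procedure absent → not met
6. open plan-of-correction items 2 ≤ 3 → met
7. residents per night-shift aide 12 > 11 → not met
8. condition 'has more than 50 beds' holds; resident trust fund surety bond $5,000 < $10,000 → not met
9. infection-control audit 769 days ago vs limit 730 → not met
10. admission agreement template present → met
11. fire-alarm system test 763 days ago vs limit 540 → not met
12. certified medication aides 6 ≥ 3 → met
Not met: 2, 3, 4, 5, 7, 8, 9, 11

2, 3, 4, 5, 7, 8, 9, 11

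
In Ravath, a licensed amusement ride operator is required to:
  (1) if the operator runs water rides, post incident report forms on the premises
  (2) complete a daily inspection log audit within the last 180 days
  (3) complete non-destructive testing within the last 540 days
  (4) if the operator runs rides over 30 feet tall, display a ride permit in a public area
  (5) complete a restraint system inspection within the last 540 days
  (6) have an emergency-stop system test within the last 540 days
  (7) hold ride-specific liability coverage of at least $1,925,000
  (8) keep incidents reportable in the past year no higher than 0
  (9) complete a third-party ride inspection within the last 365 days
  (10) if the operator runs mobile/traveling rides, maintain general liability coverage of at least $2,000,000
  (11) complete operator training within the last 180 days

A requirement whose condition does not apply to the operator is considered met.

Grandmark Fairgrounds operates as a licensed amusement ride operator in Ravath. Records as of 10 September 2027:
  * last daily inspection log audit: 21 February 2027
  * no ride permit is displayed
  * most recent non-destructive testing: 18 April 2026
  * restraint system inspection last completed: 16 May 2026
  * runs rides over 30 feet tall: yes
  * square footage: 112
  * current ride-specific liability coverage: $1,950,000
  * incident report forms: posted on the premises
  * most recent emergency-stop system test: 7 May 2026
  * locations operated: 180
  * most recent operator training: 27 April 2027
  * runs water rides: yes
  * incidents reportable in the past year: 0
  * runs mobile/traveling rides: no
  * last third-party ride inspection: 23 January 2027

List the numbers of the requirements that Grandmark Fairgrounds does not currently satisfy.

1. condition 'runs water rides' holds; incident report forms present → met
2. daily inspection log audit 201 days ago vs limit 180 → not met
3. non-destructive testing 510 days ago vs limit 540 → met
4. condition 'runs rides over 30 feet tall' holds; ride permit absent → not met
5. restraint system inspection 482 days ago vs limit 540 → met
6. emergency-stop system test 491 days ago vs limit 540 → met
7. ride-specific liability coverage $1,950,000 ≥ $1,925,000 → met
8. incidents reportable in the past year 0 ≤ 0 → met
9. third-party ride inspection 230 days ago vs limit 365 → met
10. condition 'runs mobile/traveling rides' does not hold → requirement n/a → met
11. operator training 136 days ago vs limit 180 → met
Not met: 2, 4

2, 4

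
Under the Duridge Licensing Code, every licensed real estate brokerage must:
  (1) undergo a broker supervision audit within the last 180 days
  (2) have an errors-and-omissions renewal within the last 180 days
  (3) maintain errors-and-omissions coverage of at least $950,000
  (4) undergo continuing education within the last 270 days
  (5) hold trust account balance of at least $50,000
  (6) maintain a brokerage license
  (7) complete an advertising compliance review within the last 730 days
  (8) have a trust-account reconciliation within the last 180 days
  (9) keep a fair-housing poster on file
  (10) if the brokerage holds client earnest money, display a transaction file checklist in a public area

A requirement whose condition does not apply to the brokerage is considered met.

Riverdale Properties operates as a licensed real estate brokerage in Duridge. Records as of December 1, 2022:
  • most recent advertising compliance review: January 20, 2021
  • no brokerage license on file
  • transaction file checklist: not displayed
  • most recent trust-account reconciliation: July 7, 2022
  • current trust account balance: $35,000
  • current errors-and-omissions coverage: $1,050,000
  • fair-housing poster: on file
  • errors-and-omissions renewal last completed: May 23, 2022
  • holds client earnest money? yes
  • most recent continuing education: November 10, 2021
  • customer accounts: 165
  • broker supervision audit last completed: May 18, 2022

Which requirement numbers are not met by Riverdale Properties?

1. broker supervision audit 197 days ago vs limit 180 → not met
2. errors-and-omissions renewal 192 days ago vs limit 180 → not met
3. errors-and-omissions coverage $1,050,000 ≥ $950,000 → met
4. continuing education 386 days ago vs limit 270 → not met
5. trust account balance $35,000 < $50,000 → not met
6. brokerage license absent → not met
7. advertising compliance review 680 days ago vs limit 730 → met
8. trust-account reconciliation 147 days ago vs limit 180 → met
9. fair-housing poster present → met
10. condition 'holds client earnest money' holds; transaction file checklist absent → not met
Not met: 1, 2, 4, 5, 6, 10

1, 2, 4, 5, 6, 10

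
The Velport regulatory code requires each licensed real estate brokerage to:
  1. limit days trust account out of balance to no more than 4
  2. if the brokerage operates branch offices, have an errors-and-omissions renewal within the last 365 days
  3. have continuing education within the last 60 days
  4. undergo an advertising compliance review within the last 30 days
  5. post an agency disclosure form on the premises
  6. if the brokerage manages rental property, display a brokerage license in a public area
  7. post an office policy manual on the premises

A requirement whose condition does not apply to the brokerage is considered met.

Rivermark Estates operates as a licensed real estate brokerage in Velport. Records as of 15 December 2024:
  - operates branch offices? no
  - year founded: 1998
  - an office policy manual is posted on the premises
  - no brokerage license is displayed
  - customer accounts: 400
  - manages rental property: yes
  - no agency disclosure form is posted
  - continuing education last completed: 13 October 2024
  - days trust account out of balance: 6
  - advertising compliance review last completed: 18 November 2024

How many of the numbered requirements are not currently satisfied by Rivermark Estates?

1. days trust account out of balance 6 > 4 → not met
2. condition 'operates branch offices' does not hold → requirement n/a → met
3. continuing education 63 days ago vs limit 60 → not met
4. advertising compliance review 27 days ago vs limit 30 → met
5. agency disclosure form absent → not met
6. condition 'manages rental property' holds; brokerage license absent → not met
7. office policy manual present → met
Not met: 4 of 7

4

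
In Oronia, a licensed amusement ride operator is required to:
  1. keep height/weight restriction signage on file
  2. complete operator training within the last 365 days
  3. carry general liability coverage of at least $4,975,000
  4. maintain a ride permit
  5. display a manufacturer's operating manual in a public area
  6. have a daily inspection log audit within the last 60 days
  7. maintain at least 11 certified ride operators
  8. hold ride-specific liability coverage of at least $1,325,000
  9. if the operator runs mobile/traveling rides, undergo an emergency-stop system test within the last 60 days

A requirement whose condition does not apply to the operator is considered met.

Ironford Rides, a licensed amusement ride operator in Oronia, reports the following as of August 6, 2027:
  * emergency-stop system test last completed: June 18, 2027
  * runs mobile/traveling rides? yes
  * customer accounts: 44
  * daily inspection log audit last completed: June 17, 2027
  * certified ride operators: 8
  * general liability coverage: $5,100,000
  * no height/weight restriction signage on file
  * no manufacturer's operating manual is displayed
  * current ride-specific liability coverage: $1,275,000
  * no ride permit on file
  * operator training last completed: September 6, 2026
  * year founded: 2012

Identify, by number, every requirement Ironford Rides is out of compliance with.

1, 4, 5, 7, 8

1. height/weight restriction signage absent → not met
2. operator training 334 days ago vs limit 365 → met
3. general liability coverage $5,100,000 ≥ $4,975,000 → met
4. ride permit absent → not met
5. manufacturer's operating manual absent → not met
6. daily inspection log audit 50 days ago vs limit 60 → met
7. certified ride operators 8 < 11 → not met
8. ride-specific liability coverage $1,275,000 < $1,325,000 → not met
9. condition 'runs mobile/traveling rides' holds; emergency-stop system test 49 days ago vs limit 60 → met
Not met: 1, 4, 5, 7, 8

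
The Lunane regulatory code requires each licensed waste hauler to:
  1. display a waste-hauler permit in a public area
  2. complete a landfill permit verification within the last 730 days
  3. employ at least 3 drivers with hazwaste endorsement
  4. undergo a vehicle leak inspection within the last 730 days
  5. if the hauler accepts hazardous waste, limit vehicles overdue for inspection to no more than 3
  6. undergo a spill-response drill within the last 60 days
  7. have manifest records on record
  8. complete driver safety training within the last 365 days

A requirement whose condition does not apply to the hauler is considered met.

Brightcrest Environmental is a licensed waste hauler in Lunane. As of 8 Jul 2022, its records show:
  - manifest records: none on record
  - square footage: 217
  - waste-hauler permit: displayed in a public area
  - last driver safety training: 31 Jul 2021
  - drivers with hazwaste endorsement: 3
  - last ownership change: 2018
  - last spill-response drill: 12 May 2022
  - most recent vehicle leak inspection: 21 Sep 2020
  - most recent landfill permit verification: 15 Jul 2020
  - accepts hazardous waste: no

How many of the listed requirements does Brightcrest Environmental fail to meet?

1. waste-hauler permit present → met
2. landfill permit verification 723 days ago vs limit 730 → met
3. drivers with hazwaste endorsement 3 ≥ 3 → met
4. vehicle leak inspection 655 days ago vs limit 730 → met
5. condition 'accepts hazardous waste' does not hold → requirement n/a → met
6. spill-response drill 57 days ago vs limit 60 → met
7. manifest records absent → not met
8. driver safety training 342 days ago vs limit 365 → met
Not met: 1 of 8

1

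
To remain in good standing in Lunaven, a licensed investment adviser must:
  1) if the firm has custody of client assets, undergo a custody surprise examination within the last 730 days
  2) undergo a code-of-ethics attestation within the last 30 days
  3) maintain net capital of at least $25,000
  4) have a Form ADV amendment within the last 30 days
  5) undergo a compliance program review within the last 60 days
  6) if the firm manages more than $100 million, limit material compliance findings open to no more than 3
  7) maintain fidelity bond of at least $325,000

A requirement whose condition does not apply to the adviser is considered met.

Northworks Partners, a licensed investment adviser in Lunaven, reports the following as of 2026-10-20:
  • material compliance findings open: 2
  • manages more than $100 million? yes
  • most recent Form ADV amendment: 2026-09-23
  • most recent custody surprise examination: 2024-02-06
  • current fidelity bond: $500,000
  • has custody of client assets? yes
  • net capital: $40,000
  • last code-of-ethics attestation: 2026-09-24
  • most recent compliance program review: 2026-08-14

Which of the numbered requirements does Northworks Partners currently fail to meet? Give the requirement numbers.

1. condition 'has custody of client assets' holds; custody surprise examination 987 days ago vs limit 730 → not met
2. code-of-ethics attestation 26 days ago vs limit 30 → met
3. net capital $40,000 ≥ $25,000 → met
4. Form ADV amendment 27 days ago vs limit 30 → met
5. compliance program review 67 days ago vs limit 60 → not met
6. condition 'manages more than $100 million' holds; material compliance findings open 2 ≤ 3 → met
7. fidelity bond $500,000 ≥ $325,000 → met
Not met: 1, 5

1, 5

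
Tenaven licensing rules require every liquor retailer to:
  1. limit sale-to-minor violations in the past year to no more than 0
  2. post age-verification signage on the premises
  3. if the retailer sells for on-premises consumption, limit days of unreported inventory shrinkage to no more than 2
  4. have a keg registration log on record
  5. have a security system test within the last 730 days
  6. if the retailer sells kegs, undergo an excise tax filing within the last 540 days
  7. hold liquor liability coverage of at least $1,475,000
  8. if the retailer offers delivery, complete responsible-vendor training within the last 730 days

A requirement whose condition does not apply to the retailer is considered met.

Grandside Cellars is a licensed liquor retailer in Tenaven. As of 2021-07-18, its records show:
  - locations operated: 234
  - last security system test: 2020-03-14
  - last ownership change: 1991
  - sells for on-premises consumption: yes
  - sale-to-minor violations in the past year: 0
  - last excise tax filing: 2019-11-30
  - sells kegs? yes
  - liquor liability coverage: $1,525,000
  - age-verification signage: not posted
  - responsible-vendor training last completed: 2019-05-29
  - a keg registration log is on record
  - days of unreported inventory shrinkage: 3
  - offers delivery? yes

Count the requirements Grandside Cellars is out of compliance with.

4

1. sale-to-minor violations in the past year 0 ≤ 0 → met
2. age-verification signage absent → not met
3. condition 'sells for on-premises consumption' holds; days of unreported inventory shrinkage 3 > 2 → not met
4. keg registration log present → met
5. security system test 491 days ago vs limit 730 → met
6. condition 'sells kegs' holds; excise tax filing 596 days ago vs limit 540 → not met
7. liquor liability coverage $1,525,000 ≥ $1,475,000 → met
8. condition 'offers delivery' holds; responsible-vendor training 781 days ago vs limit 730 → not met
Not met: 4 of 8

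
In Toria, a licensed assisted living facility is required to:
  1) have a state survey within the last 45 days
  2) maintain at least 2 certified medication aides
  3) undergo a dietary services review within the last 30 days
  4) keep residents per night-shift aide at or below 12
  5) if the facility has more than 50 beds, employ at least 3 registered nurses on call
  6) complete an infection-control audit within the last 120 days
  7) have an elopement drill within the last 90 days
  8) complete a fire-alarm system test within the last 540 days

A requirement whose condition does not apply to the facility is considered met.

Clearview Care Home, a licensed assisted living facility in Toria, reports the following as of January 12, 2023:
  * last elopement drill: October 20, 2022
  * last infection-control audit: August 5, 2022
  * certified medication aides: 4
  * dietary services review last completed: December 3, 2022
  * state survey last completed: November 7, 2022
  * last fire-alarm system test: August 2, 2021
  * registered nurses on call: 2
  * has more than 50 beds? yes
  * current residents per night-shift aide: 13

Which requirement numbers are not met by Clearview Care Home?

1, 3, 4, 5, 6

1. state survey 66 days ago vs limit 45 → not met
2. certified medication aides 4 ≥ 2 → met
3. dietary services review 40 days ago vs limit 30 → not met
4. residents per night-shift aide 13 > 12 → not met
5. condition 'has more than 50 beds' holds; registered nurses on call 2 < 3 → not met
6. infection-control audit 160 days ago vs limit 120 → not met
7. elopement drill 84 days ago vs limit 90 → met
8. fire-alarm system test 528 days ago vs limit 540 → met
Not met: 1, 3, 4, 5, 6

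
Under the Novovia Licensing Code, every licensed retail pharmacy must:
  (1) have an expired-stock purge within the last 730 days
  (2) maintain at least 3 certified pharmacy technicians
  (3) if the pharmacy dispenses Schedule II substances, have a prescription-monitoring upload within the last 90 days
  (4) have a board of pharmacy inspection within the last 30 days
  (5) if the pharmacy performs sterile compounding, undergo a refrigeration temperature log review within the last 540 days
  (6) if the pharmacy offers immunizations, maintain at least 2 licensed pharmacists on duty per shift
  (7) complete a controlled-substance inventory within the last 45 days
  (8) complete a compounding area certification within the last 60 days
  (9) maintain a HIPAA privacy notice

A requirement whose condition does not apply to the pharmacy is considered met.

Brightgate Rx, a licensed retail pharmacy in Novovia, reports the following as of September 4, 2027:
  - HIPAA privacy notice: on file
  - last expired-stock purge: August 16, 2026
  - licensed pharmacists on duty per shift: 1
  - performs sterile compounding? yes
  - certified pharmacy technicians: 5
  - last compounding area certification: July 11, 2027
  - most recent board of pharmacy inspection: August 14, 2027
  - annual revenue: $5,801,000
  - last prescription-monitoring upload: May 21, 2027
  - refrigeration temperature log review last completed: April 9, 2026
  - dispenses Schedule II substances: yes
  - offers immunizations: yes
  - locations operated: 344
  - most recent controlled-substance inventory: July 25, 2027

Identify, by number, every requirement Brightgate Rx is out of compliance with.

3, 6

1. expired-stock purge 384 days ago vs limit 730 → met
2. certified pharmacy technicians 5 ≥ 3 → met
3. condition 'dispenses Schedule II substances' holds; prescription-monitoring upload 106 days ago vs limit 90 → not met
4. board of pharmacy inspection 21 days ago vs limit 30 → met
5. condition 'performs sterile compounding' holds; refrigeration temperature log review 513 days ago vs limit 540 → met
6. condition 'offers immunizations' holds; licensed pharmacists on duty per shift 1 < 2 → not met
7. controlled-substance inventory 41 days ago vs limit 45 → met
8. compounding area certification 55 days ago vs limit 60 → met
9. HIPAA privacy notice present → met
Not met: 3, 6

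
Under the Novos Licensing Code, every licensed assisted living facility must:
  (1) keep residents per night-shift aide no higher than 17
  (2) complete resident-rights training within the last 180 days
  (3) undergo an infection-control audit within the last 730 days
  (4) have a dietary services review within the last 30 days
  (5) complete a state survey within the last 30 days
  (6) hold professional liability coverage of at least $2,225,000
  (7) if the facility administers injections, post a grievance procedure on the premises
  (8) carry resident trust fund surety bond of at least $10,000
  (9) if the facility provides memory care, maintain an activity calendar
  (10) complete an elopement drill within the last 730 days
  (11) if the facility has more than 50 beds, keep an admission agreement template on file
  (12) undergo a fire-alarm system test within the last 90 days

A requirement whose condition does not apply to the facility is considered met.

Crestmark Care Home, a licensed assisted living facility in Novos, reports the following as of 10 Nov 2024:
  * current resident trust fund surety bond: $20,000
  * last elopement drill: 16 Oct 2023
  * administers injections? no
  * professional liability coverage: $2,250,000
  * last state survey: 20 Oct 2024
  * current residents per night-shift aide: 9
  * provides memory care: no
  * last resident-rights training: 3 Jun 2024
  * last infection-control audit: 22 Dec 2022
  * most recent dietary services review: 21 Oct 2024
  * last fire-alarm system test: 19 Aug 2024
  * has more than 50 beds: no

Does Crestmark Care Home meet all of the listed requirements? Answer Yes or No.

1. residents per night-shift aide 9 ≤ 17 → met
2. resident-rights training 160 days ago vs limit 180 → met
3. infection-control audit 689 days ago vs limit 730 → met
4. dietary services review 20 days ago vs limit 30 → met
5. state survey 21 days ago vs limit 30 → met
6. professional liability coverage $2,250,000 ≥ $2,225,000 → met
7. condition 'administers injections' does not hold → requirement n/a → met
8. resident trust fund surety bond $20,000 ≥ $10,000 → met
9. condition 'provides memory care' does not hold → requirement n/a → met
10. elopement drill 391 days ago vs limit 730 → met
11. condition 'has more than 50 beds' does not hold → requirement n/a → met
12. fire-alarm system test 83 days ago vs limit 90 → met
All met.

Yes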